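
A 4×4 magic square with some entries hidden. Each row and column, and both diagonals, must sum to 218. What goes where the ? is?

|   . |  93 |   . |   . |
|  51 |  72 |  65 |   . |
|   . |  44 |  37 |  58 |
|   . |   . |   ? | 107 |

16

From row 2, 218 − (51 + 72 + 65) gives (2,4) = 30.
Row 3 must total 218; the given cells sum to 139, so (3,1) = 79.
From column 2, 218 − (93 + 72 + 44) gives (4,2) = 9.
Column 4 must total 218; the given cells sum to 195, so (1,4) = 23.
Main diagonal: 72 + 37 + 107 + ? = 218, so (1,1) = 2.
Anti-diagonal must total 218; the given cells sum to 132, so (4,1) = 86.
Using row 1: 2 + 93 + 23 + ? → (1,3) = 218 − 118 = 100.
The remaining cell in row 4 is (4,3) = 218 − 202 = 16.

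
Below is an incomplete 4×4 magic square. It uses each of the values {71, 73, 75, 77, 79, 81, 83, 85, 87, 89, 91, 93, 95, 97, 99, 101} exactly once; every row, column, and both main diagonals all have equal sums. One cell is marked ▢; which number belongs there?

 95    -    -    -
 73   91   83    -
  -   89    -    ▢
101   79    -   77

99

The 16 entries sum to 1376, so each line sums to 1376/4 = 344.
From row 2, 344 − (73 + 91 + 83) gives (2,4) = 97.
The remaining cell in row 4 is (4,3) = 344 − 257 = 87.
From column 1, 344 − (95 + 73 + 101) gives (3,1) = 75.
From column 2, 344 − (91 + 89 + 79) gives (1,2) = 85.
Main diagonal needs 344; the known cells sum to 263, so (3,3) = 81.
From anti-diagonal, 344 − (83 + 89 + 101) gives (1,4) = 71.
Row 1 needs 344; the known cells sum to 251, so (1,3) = 93.
Row 3: 75 + 89 + 81 + ? = 344, so (3,4) = 99.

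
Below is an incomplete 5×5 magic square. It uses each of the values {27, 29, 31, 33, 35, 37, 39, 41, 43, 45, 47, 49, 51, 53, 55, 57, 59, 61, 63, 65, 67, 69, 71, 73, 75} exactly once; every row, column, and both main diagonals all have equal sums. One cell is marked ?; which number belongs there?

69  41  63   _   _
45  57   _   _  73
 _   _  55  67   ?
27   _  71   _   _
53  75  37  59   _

39

The 25 entries sum to 1275, so each line sums to 1275/5 = 255.
The remaining cell in row 5 is (5,5) = 255 − 224 = 31.
Using column 1: 69 + 45 + 27 + 53 + ? → (3,1) = 255 − 194 = 61.
Column 3 needs 255; the known cells sum to 226, so (2,3) = 29.
Main diagonal: 69 + 57 + 55 + 31 + ? = 255, so (4,4) = 43.
Row 2 must total 255; the given cells sum to 204, so (2,4) = 51.
Column 4 must total 255; the given cells sum to 220, so (1,4) = 35.
From row 1, 255 − (69 + 41 + 63 + 35) gives (1,5) = 47.
Anti-diagonal needs 255; the known cells sum to 206, so (4,2) = 49.
Using row 4: 27 + 49 + 71 + 43 + ? → (4,5) = 255 − 190 = 65.
Using column 2: 41 + 57 + 49 + 75 + ? → (3,2) = 255 − 222 = 33.
Using column 5: 47 + 73 + 65 + 31 + ? → (3,5) = 255 − 216 = 39.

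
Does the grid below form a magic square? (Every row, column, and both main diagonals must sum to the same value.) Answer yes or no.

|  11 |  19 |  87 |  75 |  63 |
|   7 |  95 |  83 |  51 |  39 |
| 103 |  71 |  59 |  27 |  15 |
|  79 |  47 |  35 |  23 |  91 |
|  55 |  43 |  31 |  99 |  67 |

Row 1: 11 + 19 + 87 + 75 + 63 = 255.
Row 2: 7 + 95 + 83 + 51 + 39 = 275.
Row 3: 103 + 71 + 59 + 27 + 15 = 275.
Row 4: 79 + 47 + 35 + 23 + 91 = 275.
Row 5: 55 + 43 + 31 + 99 + 67 = 295.
Column 1: 11 + 7 + 103 + 79 + 55 = 255.
Column 2: 19 + 95 + 71 + 47 + 43 = 275.
Column 3: 87 + 83 + 59 + 35 + 31 = 295.
Column 4: 75 + 51 + 27 + 23 + 99 = 275.
Column 5: 63 + 39 + 15 + 91 + 67 = 275.
Main diagonal: 11 + 95 + 59 + 23 + 67 = 255.
Anti-diagonal: 63 + 51 + 59 + 47 + 55 = 275.

No — column 1 sums to 255 but column 2 sums to 275.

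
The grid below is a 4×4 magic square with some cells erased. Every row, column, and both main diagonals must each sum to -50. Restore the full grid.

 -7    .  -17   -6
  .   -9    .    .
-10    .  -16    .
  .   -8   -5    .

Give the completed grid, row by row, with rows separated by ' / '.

The remaining cell in row 1 is (1,2) = -50 − (-30) = -20.
From column 2, -50 − (-20 + (-9) + (-8)) gives (3,2) = -13.
Column 3 must total -50; the given cells sum to -38, so (2,3) = -12.
Main diagonal: -7 + (-9) + (-16) + ? = -50, so (4,4) = -18.
Anti-diagonal needs -50; the known cells sum to -31, so (4,1) = -19.
The remaining cell in row 3 is (3,4) = -50 − (-39) = -11.
The remaining cell in column 1 is (2,1) = -50 − (-36) = -14.
From column 4, -50 − (-6 + (-11) + (-18)) gives (2,4) = -15.

-7 -20 -17 -6 / -14 -9 -12 -15 / -10 -13 -16 -11 / -19 -8 -5 -18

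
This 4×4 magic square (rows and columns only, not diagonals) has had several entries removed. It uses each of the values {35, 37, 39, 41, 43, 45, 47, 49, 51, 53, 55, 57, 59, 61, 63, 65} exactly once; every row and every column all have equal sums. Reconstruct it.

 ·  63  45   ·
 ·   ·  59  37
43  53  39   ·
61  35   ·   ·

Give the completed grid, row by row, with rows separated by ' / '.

The 16 entries sum to 800, so each line sums to 800/4 = 200.
From row 3, 200 − (43 + 53 + 39) gives (3,4) = 65.
Column 2 must total 200; the given cells sum to 151, so (2,2) = 49.
Column 3: 45 + 59 + 39 + ? = 200, so (4,3) = 57.
Row 2 must total 200; the given cells sum to 145, so (2,1) = 55.
The remaining cell in row 4 is (4,4) = 200 − 153 = 47.
Column 1 needs 200; the known cells sum to 159, so (1,1) = 41.
Column 4 must total 200; the given cells sum to 149, so (1,4) = 51.

41 63 45 51 / 55 49 59 37 / 43 53 39 65 / 61 35 57 47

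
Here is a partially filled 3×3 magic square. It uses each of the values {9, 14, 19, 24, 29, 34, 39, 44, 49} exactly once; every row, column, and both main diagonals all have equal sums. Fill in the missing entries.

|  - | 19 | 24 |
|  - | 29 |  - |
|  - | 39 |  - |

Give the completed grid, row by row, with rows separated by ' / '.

The 9 entries sum to 261, so each line sums to 261/3 = 87.
Row 1 needs 87; the known cells sum to 43, so (1,1) = 44.
From main diagonal, 87 − (44 + 29) gives (3,3) = 14.
From anti-diagonal, 87 − (24 + 29) gives (3,1) = 34.
Using column 1: 44 + 34 + ? → (2,1) = 87 − 78 = 9.
Using column 3: 24 + 14 + ? → (2,3) = 87 − 38 = 49.

44 19 24 / 9 29 49 / 34 39 14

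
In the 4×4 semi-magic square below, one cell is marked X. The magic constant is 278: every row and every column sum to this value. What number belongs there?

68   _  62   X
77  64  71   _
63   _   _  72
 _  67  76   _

Row 2 needs 278; the known cells sum to 212, so (2,4) = 66.
Column 1 must total 278; the given cells sum to 208, so (4,1) = 70.
From column 3, 278 − (62 + 71 + 76) gives (3,3) = 69.
Row 3 needs 278; the known cells sum to 204, so (3,2) = 74.
Row 4 must total 278; the given cells sum to 213, so (4,4) = 65.
Column 2: 64 + 74 + 67 + ? = 278, so (1,2) = 73.
Using column 4: 66 + 72 + 65 + ? → (1,4) = 278 − 203 = 75.

75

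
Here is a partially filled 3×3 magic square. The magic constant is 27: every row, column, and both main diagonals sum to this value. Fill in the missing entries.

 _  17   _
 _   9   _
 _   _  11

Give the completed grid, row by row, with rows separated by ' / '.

Column 2: 17 + 9 + ? = 27, so (3,2) = 1.
Main diagonal must total 27; the given cells sum to 20, so (1,1) = 7.
Row 1: 7 + 17 + ? = 27, so (1,3) = 3.
From row 3, 27 − (1 + 11) gives (3,1) = 15.
Column 1 must total 27; the given cells sum to 22, so (2,1) = 5.
Column 3 must total 27; the given cells sum to 14, so (2,3) = 13.

7 17 3 / 5 9 13 / 15 1 11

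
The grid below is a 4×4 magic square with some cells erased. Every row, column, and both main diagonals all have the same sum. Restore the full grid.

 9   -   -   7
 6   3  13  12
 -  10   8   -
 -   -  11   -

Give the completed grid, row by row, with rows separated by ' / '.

Row 2 is already complete: 6 + 3 + 13 + 12 = 34, so that is the magic constant.
Using column 3: 13 + 8 + 11 + ? → (1,3) = 34 − 32 = 2.
Main diagonal: 9 + 3 + 8 + ? = 34, so (4,4) = 14.
Anti-diagonal must total 34; the given cells sum to 30, so (4,1) = 4.
The remaining cell in row 1 is (1,2) = 34 − 18 = 16.
The remaining cell in row 4 is (4,2) = 34 − 29 = 5.
The remaining cell in column 1 is (3,1) = 34 − 19 = 15.
Using column 4: 7 + 12 + 14 + ? → (3,4) = 34 − 33 = 1.

9 16 2 7 / 6 3 13 12 / 15 10 8 1 / 4 5 11 14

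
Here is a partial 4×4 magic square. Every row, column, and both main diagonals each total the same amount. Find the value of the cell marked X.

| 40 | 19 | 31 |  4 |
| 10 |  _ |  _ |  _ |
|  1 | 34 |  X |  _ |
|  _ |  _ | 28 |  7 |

22

Row 1 is complete and sums to 94; that is the magic constant.
Column 1: 40 + 10 + 1 + ? = 94, so (4,1) = 43.
From anti-diagonal, 94 − (4 + 34 + 43) gives (2,3) = 13.
Row 4: 43 + 28 + 7 + ? = 94, so (4,2) = 16.
Using column 2: 19 + 34 + 16 + ? → (2,2) = 94 − 69 = 25.
Column 3: 31 + 13 + 28 + ? = 94, so (3,3) = 22.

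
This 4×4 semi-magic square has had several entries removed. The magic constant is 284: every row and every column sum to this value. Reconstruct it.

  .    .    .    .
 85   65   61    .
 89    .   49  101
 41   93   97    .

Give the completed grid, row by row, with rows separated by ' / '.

The remaining cell in row 2 is (2,4) = 284 − 211 = 73.
The remaining cell in row 3 is (3,2) = 284 − 239 = 45.
Row 4 needs 284; the known cells sum to 231, so (4,4) = 53.
Column 1 needs 284; the known cells sum to 215, so (1,1) = 69.
The remaining cell in column 2 is (1,2) = 284 − 203 = 81.
The remaining cell in column 3 is (1,3) = 284 − 207 = 77.
From column 4, 284 − (73 + 101 + 53) gives (1,4) = 57.

69 81 77 57 / 85 65 61 73 / 89 45 49 101 / 41 93 97 53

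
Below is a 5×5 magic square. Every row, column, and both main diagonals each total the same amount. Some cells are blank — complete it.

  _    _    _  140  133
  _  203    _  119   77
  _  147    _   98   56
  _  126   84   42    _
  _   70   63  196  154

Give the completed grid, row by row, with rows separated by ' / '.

Column 4 is already complete: 140 + 119 + 98 + 42 + 196 = 595, so that is the magic constant.
Row 5 needs 595; the known cells sum to 483, so (5,1) = 112.
Using column 2: 203 + 147 + 126 + 70 + ? → (1,2) = 595 − 546 = 49.
From column 5, 595 − (133 + 77 + 56 + 154) gives (4,5) = 175.
From anti-diagonal, 595 − (133 + 119 + 126 + 112) gives (3,3) = 105.
From row 3, 595 − (147 + 105 + 98 + 56) gives (3,1) = 189.
Row 4 must total 595; the given cells sum to 427, so (4,1) = 168.
Main diagonal: 203 + 105 + 42 + 154 + ? = 595, so (1,1) = 91.
Row 1 must total 595; the given cells sum to 413, so (1,3) = 182.
Using column 1: 91 + 189 + 168 + 112 + ? → (2,1) = 595 − 560 = 35.
The remaining cell in column 3 is (2,3) = 595 − 434 = 161.

91 49 182 140 133 / 35 203 161 119 77 / 189 147 105 98 56 / 168 126 84 42 175 / 112 70 63 196 154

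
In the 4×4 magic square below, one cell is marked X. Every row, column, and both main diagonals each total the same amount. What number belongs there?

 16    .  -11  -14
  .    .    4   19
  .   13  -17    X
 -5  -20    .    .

-8

Anti-diagonal is complete and sums to -2; that is the magic constant.
Row 1: 16 + (-11) + (-14) + ? = -2, so (1,2) = 7.
Column 2 must total -2; the given cells sum to 0, so (2,2) = -2.
Column 3 needs -2; the known cells sum to -24, so (4,3) = 22.
The remaining cell in main diagonal is (4,4) = -2 − (-3) = 1.
Row 2: -2 + 4 + 19 + ? = -2, so (2,1) = -23.
Column 1 must total -2; the given cells sum to -12, so (3,1) = 10.
Column 4 needs -2; the known cells sum to 6, so (3,4) = -8.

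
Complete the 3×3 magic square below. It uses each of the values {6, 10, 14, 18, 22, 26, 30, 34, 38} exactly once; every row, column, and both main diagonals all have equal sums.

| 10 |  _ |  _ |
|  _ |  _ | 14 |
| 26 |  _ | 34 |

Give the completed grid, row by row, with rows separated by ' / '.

The 9 entries sum to 198, so each line sums to 198/3 = 66.
Row 3 must total 66; the given cells sum to 60, so (3,2) = 6.
Column 1 must total 66; the given cells sum to 36, so (2,1) = 30.
Using column 3: 14 + 34 + ? → (1,3) = 66 − 48 = 18.
Using main diagonal: 10 + 34 + ? → (2,2) = 66 − 44 = 22.
From row 1, 66 − (10 + 18) gives (1,2) = 38.

10 38 18 / 30 22 14 / 26 6 34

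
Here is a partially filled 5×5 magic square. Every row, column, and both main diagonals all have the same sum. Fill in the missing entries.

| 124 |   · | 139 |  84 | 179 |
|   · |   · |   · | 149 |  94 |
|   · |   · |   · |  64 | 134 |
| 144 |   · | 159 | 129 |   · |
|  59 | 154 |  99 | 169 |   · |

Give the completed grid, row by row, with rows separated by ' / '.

124 69 139 84 179 / 164 109 79 149 94 / 104 174 119 64 134 / 144 89 159 129 74 / 59 154 99 169 114

Column 4 is already complete: 84 + 149 + 64 + 129 + 169 = 595, so that is the magic constant.
Row 1 must total 595; the given cells sum to 526, so (1,2) = 69.
Using row 5: 59 + 154 + 99 + 169 + ? → (5,5) = 595 − 481 = 114.
The remaining cell in column 5 is (4,5) = 595 − 521 = 74.
Row 4: 144 + 159 + 129 + 74 + ? = 595, so (4,2) = 89.
Using anti-diagonal: 179 + 149 + 89 + 59 + ? → (3,3) = 595 − 476 = 119.
Using column 3: 139 + 119 + 159 + 99 + ? → (2,3) = 595 − 516 = 79.
From main diagonal, 595 − (124 + 119 + 129 + 114) gives (2,2) = 109.
Row 2 needs 595; the known cells sum to 431, so (2,1) = 164.
The remaining cell in column 1 is (3,1) = 595 − 491 = 104.
Column 2 must total 595; the given cells sum to 421, so (3,2) = 174.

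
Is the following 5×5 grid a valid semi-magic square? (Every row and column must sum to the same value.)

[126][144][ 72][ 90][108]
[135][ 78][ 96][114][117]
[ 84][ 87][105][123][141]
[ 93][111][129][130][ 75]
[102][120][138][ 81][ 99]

Row 1: 126 + 144 + 72 + 90 + 108 = 540.
Row 2: 135 + 78 + 96 + 114 + 117 = 540.
Row 3: 84 + 87 + 105 + 123 + 141 = 540.
Row 4: 93 + 111 + 129 + 130 + 75 = 538.
Row 5: 102 + 120 + 138 + 81 + 99 = 540.
Column 1: 126 + 135 + 84 + 93 + 102 = 540.
Column 2: 144 + 78 + 87 + 111 + 120 = 540.
Column 3: 72 + 96 + 105 + 129 + 138 = 540.
Column 4: 90 + 114 + 123 + 130 + 81 = 538.
Column 5: 108 + 117 + 141 + 75 + 99 = 540.

No — column 1 sums to 540 but row 4 sums to 538.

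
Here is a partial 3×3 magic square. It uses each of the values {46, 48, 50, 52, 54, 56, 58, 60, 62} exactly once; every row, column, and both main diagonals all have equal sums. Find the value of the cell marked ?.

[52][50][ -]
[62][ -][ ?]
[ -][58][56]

46

The 9 entries sum to 486, so each line sums to 486/3 = 162.
From row 1, 162 − (52 + 50) gives (1,3) = 60.
Row 3 needs 162; the known cells sum to 114, so (3,1) = 48.
From column 2, 162 − (50 + 58) gives (2,2) = 54.
Column 3: 60 + 56 + ? = 162, so (2,3) = 46.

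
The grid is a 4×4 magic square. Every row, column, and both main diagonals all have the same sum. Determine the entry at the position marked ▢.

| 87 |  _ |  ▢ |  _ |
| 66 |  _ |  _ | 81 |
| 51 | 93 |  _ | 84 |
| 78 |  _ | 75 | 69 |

90

Column 1 is complete and sums to 282; that is the magic constant.
Row 3 needs 282; the known cells sum to 228, so (3,3) = 54.
From row 4, 282 − (78 + 75 + 69) gives (4,2) = 60.
Using column 4: 81 + 84 + 69 + ? → (1,4) = 282 − 234 = 48.
The remaining cell in main diagonal is (2,2) = 282 − 210 = 72.
Anti-diagonal must total 282; the given cells sum to 219, so (2,3) = 63.
Column 2 needs 282; the known cells sum to 225, so (1,2) = 57.
Column 3: 63 + 54 + 75 + ? = 282, so (1,3) = 90.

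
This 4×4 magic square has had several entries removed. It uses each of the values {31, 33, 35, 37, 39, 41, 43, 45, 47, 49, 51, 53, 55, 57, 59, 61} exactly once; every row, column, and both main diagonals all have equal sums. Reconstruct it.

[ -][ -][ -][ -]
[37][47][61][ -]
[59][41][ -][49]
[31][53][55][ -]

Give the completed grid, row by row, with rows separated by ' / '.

57 43 33 51 / 37 47 61 39 / 59 41 35 49 / 31 53 55 45

The 16 entries sum to 736, so each line sums to 736/4 = 184.
The remaining cell in row 2 is (2,4) = 184 − 145 = 39.
Row 3: 59 + 41 + 49 + ? = 184, so (3,3) = 35.
The remaining cell in row 4 is (4,4) = 184 − 139 = 45.
Column 1 must total 184; the given cells sum to 127, so (1,1) = 57.
Column 2 must total 184; the given cells sum to 141, so (1,2) = 43.
Using column 3: 61 + 35 + 55 + ? → (1,3) = 184 − 151 = 33.
Column 4 needs 184; the known cells sum to 133, so (1,4) = 51.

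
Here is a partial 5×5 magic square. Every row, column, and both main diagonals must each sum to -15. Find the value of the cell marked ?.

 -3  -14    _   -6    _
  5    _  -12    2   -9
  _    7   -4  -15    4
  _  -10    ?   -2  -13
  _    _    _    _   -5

The remaining cell in row 2 is (2,2) = -15 − (-14) = -1.
Row 3 must total -15; the given cells sum to -8, so (3,1) = -7.
The remaining cell in column 2 is (5,2) = -15 − (-18) = 3.
Column 4 needs -15; the known cells sum to -21, so (5,4) = 6.
Column 5 needs -15; the known cells sum to -23, so (1,5) = 8.
Anti-diagonal: 8 + 2 + (-4) + (-10) + ? = -15, so (5,1) = -11.
Row 1: -3 + (-14) + (-6) + 8 + ? = -15, so (1,3) = 0.
From row 5, -15 − (-11 + 3 + 6 + (-5)) gives (5,3) = -8.
Using column 1: -3 + 5 + (-7) + (-11) + ? → (4,1) = -15 − (-16) = 1.
Column 3: 0 + (-12) + (-4) + (-8) + ? = -15, so (4,3) = 9.

9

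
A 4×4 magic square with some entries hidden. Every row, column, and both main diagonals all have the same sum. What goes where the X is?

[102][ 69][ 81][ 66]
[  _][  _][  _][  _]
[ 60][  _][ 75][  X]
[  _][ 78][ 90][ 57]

Row 1 is complete and sums to 318; that is the magic constant.
Row 4 needs 318; the known cells sum to 225, so (4,1) = 93.
The remaining cell in column 1 is (2,1) = 318 − 255 = 63.
The remaining cell in column 3 is (2,3) = 318 − 246 = 72.
Main diagonal: 102 + 75 + 57 + ? = 318, so (2,2) = 84.
Anti-diagonal needs 318; the known cells sum to 231, so (3,2) = 87.
Row 2 needs 318; the known cells sum to 219, so (2,4) = 99.
From row 3, 318 − (60 + 87 + 75) gives (3,4) = 96.

96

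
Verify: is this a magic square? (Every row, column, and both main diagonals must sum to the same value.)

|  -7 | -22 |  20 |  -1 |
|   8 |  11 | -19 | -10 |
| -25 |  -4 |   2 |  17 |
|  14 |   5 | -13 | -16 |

Row 1: -7 + (-22) + 20 + (-1) = -10.
Row 2: 8 + 11 + (-19) + (-10) = -10.
Row 3: -25 + (-4) + 2 + 17 = -10.
Row 4: 14 + 5 + (-13) + (-16) = -10.
Column 1: -7 + 8 + (-25) + 14 = -10.
Column 2: -22 + 11 + (-4) + 5 = -10.
Column 3: 20 + (-19) + 2 + (-13) = -10.
Column 4: -1 + (-10) + 17 + (-16) = -10.
Main diagonal: -7 + 11 + 2 + (-16) = -10.
Anti-diagonal: -1 + (-19) + (-4) + 14 = -10.
All lines sum to -10.

Yes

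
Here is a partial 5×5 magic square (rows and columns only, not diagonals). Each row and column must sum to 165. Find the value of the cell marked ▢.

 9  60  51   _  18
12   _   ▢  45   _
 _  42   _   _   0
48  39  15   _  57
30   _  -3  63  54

Using row 1: 9 + 60 + 51 + 18 + ? → (1,4) = 165 − 138 = 27.
Row 4 needs 165; the known cells sum to 159, so (4,4) = 6.
From row 5, 165 − (30 + (-3) + 63 + 54) gives (5,2) = 21.
The remaining cell in column 1 is (3,1) = 165 − 99 = 66.
Column 2 needs 165; the known cells sum to 162, so (2,2) = 3.
Column 4 must total 165; the given cells sum to 141, so (3,4) = 24.
Using column 5: 18 + 0 + 57 + 54 + ? → (2,5) = 165 − 129 = 36.
From row 2, 165 − (12 + 3 + 45 + 36) gives (2,3) = 69.

69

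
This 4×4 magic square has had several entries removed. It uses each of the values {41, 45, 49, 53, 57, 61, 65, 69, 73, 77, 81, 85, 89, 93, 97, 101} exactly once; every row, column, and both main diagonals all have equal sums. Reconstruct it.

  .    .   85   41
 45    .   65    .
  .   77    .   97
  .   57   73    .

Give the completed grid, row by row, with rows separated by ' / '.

89 69 85 41 / 45 81 65 93 / 49 77 61 97 / 101 57 73 53

The 16 entries sum to 1136, so each line sums to 1136/4 = 284.
From column 3, 284 − (85 + 65 + 73) gives (3,3) = 61.
Using anti-diagonal: 41 + 65 + 77 + ? → (4,1) = 284 − 183 = 101.
From row 3, 284 − (77 + 61 + 97) gives (3,1) = 49.
Row 4 needs 284; the known cells sum to 231, so (4,4) = 53.
Column 1 needs 284; the known cells sum to 195, so (1,1) = 89.
Column 4: 41 + 97 + 53 + ? = 284, so (2,4) = 93.
Main diagonal must total 284; the given cells sum to 203, so (2,2) = 81.
Using row 1: 89 + 85 + 41 + ? → (1,2) = 284 − 215 = 69.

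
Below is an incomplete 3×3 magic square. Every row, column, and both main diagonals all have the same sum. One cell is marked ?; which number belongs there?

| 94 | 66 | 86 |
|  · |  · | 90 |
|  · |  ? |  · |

Row 1 is complete and sums to 246; that is the magic constant.
Column 3 needs 246; the known cells sum to 176, so (3,3) = 70.
Main diagonal needs 246; the known cells sum to 164, so (2,2) = 82.
Anti-diagonal needs 246; the known cells sum to 168, so (3,1) = 78.
From row 2, 246 − (82 + 90) gives (2,1) = 74.
The remaining cell in row 3 is (3,2) = 246 − 148 = 98.

98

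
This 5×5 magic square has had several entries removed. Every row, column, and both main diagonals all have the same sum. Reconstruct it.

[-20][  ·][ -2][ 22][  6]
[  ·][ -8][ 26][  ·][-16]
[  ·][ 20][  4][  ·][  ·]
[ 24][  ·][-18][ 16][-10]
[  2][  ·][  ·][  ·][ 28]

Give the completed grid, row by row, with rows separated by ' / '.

-20 14 -2 22 6 / 18 -8 26 0 -16 / -4 20 4 -12 12 / 24 8 -18 16 -10 / 2 -14 10 -6 28

Main diagonal is already complete: -20 + -8 + 4 + 16 + 28 = 20, so that is the magic constant.
Row 1 needs 20; the known cells sum to 6, so (1,2) = 14.
The remaining cell in row 4 is (4,2) = 20 − 12 = 8.
Column 2 must total 20; the given cells sum to 34, so (5,2) = -14.
Column 3 must total 20; the given cells sum to 10, so (5,3) = 10.
Column 5 must total 20; the given cells sum to 8, so (3,5) = 12.
Anti-diagonal needs 20; the known cells sum to 20, so (2,4) = 0.
Using row 2: -8 + 26 + 0 + (-16) + ? → (2,1) = 20 − 2 = 18.
From row 5, 20 − (2 + (-14) + 10 + 28) gives (5,4) = -6.
Column 1 needs 20; the known cells sum to 24, so (3,1) = -4.
The remaining cell in column 4 is (3,4) = 20 − 32 = -12.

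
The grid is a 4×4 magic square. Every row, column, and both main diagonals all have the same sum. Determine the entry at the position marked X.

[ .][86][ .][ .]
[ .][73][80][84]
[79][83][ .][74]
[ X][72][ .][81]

76

Column 2 is complete and sums to 314; that is the magic constant.
Row 2 must total 314; the given cells sum to 237, so (2,1) = 77.
The remaining cell in row 3 is (3,3) = 314 − 236 = 78.
Using column 4: 84 + 74 + 81 + ? → (1,4) = 314 − 239 = 75.
Using main diagonal: 73 + 78 + 81 + ? → (1,1) = 314 − 232 = 82.
Anti-diagonal needs 314; the known cells sum to 238, so (4,1) = 76.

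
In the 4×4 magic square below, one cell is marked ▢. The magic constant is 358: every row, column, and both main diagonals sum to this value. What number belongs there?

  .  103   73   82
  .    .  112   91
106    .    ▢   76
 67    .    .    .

79

Row 1: 103 + 73 + 82 + ? = 358, so (1,1) = 100.
Using column 1: 100 + 106 + 67 + ? → (2,1) = 358 − 273 = 85.
Using column 4: 82 + 91 + 76 + ? → (4,4) = 358 − 249 = 109.
The remaining cell in anti-diagonal is (3,2) = 358 − 261 = 97.
Row 2: 85 + 112 + 91 + ? = 358, so (2,2) = 70.
From row 3, 358 − (106 + 97 + 76) gives (3,3) = 79.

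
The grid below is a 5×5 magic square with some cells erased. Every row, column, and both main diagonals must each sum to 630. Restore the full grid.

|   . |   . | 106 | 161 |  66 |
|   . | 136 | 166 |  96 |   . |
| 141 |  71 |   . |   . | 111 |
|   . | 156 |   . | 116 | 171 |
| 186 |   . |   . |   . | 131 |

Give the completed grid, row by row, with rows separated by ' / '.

121 176 106 161 66 / 81 136 166 96 151 / 141 71 126 181 111 / 101 156 86 116 171 / 186 91 146 76 131

From column 5, 630 − (66 + 111 + 171 + 131) gives (2,5) = 151.
Using anti-diagonal: 66 + 96 + 156 + 186 + ? → (3,3) = 630 − 504 = 126.
Using row 2: 136 + 166 + 96 + 151 + ? → (2,1) = 630 − 549 = 81.
From row 3, 630 − (141 + 71 + 126 + 111) gives (3,4) = 181.
Column 4 needs 630; the known cells sum to 554, so (5,4) = 76.
The remaining cell in main diagonal is (1,1) = 630 − 509 = 121.
Row 1: 121 + 106 + 161 + 66 + ? = 630, so (1,2) = 176.
Using column 1: 121 + 81 + 141 + 186 + ? → (4,1) = 630 − 529 = 101.
From column 2, 630 − (176 + 136 + 71 + 156) gives (5,2) = 91.
Row 4: 101 + 156 + 116 + 171 + ? = 630, so (4,3) = 86.
The remaining cell in row 5 is (5,3) = 630 − 484 = 146.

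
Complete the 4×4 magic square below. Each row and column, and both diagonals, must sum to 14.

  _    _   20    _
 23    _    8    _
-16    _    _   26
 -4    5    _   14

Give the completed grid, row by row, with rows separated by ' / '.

Row 4 needs 14; the known cells sum to 15, so (4,3) = -1.
The remaining cell in column 1 is (1,1) = 14 − 3 = 11.
Column 3: 20 + 8 + (-1) + ? = 14, so (3,3) = -13.
The remaining cell in main diagonal is (2,2) = 14 − 12 = 2.
Row 2: 23 + 2 + 8 + ? = 14, so (2,4) = -19.
Row 3 must total 14; the given cells sum to -3, so (3,2) = 17.
From column 2, 14 − (2 + 17 + 5) gives (1,2) = -10.
From column 4, 14 − (-19 + 26 + 14) gives (1,4) = -7.

11 -10 20 -7 / 23 2 8 -19 / -16 17 -13 26 / -4 5 -1 14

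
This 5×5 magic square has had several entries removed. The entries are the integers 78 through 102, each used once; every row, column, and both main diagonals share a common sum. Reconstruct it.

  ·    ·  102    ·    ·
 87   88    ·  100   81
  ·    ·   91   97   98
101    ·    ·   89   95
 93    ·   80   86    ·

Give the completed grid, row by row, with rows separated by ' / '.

90 96 102 78 84 / 87 88 94 100 81 / 79 85 91 97 98 / 101 82 83 89 95 / 93 99 80 86 92

The entries are 78 through 102, which sum to 2250, so each line sums to 2250/5 = 450.
Using row 2: 87 + 88 + 100 + 81 + ? → (2,3) = 450 − 356 = 94.
The remaining cell in column 3 is (4,3) = 450 − 367 = 83.
The remaining cell in column 4 is (1,4) = 450 − 372 = 78.
Row 4 needs 450; the known cells sum to 368, so (4,2) = 82.
Anti-diagonal: 100 + 91 + 82 + 93 + ? = 450, so (1,5) = 84.
From column 5, 450 − (84 + 81 + 98 + 95) gives (5,5) = 92.
Main diagonal: 88 + 91 + 89 + 92 + ? = 450, so (1,1) = 90.
Using row 1: 90 + 102 + 78 + 84 + ? → (1,2) = 450 − 354 = 96.
Using row 5: 93 + 80 + 86 + 92 + ? → (5,2) = 450 − 351 = 99.
The remaining cell in column 1 is (3,1) = 450 − 371 = 79.
Using column 2: 96 + 88 + 82 + 99 + ? → (3,2) = 450 − 365 = 85.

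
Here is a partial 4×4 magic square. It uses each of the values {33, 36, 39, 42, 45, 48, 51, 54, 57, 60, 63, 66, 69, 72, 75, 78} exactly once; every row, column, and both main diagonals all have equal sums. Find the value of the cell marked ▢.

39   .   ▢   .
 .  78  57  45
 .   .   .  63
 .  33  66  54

The 16 entries sum to 888, so each line sums to 888/4 = 222.
From row 2, 222 − (78 + 57 + 45) gives (2,1) = 42.
Row 4 must total 222; the given cells sum to 153, so (4,1) = 69.
Using column 1: 39 + 42 + 69 + ? → (3,1) = 222 − 150 = 72.
The remaining cell in column 4 is (1,4) = 222 − 162 = 60.
The remaining cell in main diagonal is (3,3) = 222 − 171 = 51.
Anti-diagonal must total 222; the given cells sum to 186, so (3,2) = 36.
The remaining cell in column 2 is (1,2) = 222 − 147 = 75.
Column 3: 57 + 51 + 66 + ? = 222, so (1,3) = 48.

48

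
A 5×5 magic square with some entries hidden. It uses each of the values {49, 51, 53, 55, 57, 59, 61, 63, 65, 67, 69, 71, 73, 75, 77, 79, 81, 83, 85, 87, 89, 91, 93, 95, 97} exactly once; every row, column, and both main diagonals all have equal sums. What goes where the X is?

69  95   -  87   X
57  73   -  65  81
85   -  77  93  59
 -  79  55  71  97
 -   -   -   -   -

53

The 25 entries sum to 1825, so each line sums to 1825/5 = 365.
Using row 2: 57 + 73 + 65 + 81 + ? → (2,3) = 365 − 276 = 89.
Using row 3: 85 + 77 + 93 + 59 + ? → (3,2) = 365 − 314 = 51.
Row 4: 79 + 55 + 71 + 97 + ? = 365, so (4,1) = 63.
Column 1: 69 + 57 + 85 + 63 + ? = 365, so (5,1) = 91.
Column 2 needs 365; the known cells sum to 298, so (5,2) = 67.
Column 4 needs 365; the known cells sum to 316, so (5,4) = 49.
The remaining cell in main diagonal is (5,5) = 365 − 290 = 75.
The remaining cell in anti-diagonal is (1,5) = 365 − 312 = 53.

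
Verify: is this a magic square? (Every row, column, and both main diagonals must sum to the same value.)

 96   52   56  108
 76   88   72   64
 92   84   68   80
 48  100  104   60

No — column 1 sums to 312 but column 3 sums to 300.

Row 1: 96 + 52 + 56 + 108 = 312.
Row 2: 76 + 88 + 72 + 64 = 300.
Row 3: 92 + 84 + 68 + 80 = 324.
Row 4: 48 + 100 + 104 + 60 = 312.
Column 1: 96 + 76 + 92 + 48 = 312.
Column 2: 52 + 88 + 84 + 100 = 324.
Column 3: 56 + 72 + 68 + 104 = 300.
Column 4: 108 + 64 + 80 + 60 = 312.
Main diagonal: 96 + 88 + 68 + 60 = 312.
Anti-diagonal: 108 + 72 + 84 + 48 = 312.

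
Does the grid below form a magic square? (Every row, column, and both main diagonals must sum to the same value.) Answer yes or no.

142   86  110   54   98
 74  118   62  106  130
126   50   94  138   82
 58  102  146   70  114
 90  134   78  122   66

Yes

Row 1: 142 + 86 + 110 + 54 + 98 = 490.
Row 2: 74 + 118 + 62 + 106 + 130 = 490.
Row 3: 126 + 50 + 94 + 138 + 82 = 490.
Row 4: 58 + 102 + 146 + 70 + 114 = 490.
Row 5: 90 + 134 + 78 + 122 + 66 = 490.
Column 1: 142 + 74 + 126 + 58 + 90 = 490.
Column 2: 86 + 118 + 50 + 102 + 134 = 490.
Column 3: 110 + 62 + 94 + 146 + 78 = 490.
Column 4: 54 + 106 + 138 + 70 + 122 = 490.
Column 5: 98 + 130 + 82 + 114 + 66 = 490.
Main diagonal: 142 + 118 + 94 + 70 + 66 = 490.
Anti-diagonal: 98 + 106 + 94 + 102 + 90 = 490.
All lines sum to 490.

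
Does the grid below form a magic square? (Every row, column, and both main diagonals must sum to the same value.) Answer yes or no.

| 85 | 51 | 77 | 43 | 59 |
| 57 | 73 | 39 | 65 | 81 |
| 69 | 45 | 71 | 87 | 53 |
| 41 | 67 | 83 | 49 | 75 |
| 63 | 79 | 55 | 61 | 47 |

Row 1: 85 + 51 + 77 + 43 + 59 = 315.
Row 2: 57 + 73 + 39 + 65 + 81 = 315.
Row 3: 69 + 45 + 71 + 87 + 53 = 325.
Row 4: 41 + 67 + 83 + 49 + 75 = 315.
Row 5: 63 + 79 + 55 + 61 + 47 = 305.
Column 1: 85 + 57 + 69 + 41 + 63 = 315.
Column 2: 51 + 73 + 45 + 67 + 79 = 315.
Column 3: 77 + 39 + 71 + 83 + 55 = 325.
Column 4: 43 + 65 + 87 + 49 + 61 = 305.
Column 5: 59 + 81 + 53 + 75 + 47 = 315.
Main diagonal: 85 + 73 + 71 + 49 + 47 = 325.
Anti-diagonal: 59 + 65 + 71 + 67 + 63 = 325.

No — main diagonal sums to 325 but column 2 sums to 315.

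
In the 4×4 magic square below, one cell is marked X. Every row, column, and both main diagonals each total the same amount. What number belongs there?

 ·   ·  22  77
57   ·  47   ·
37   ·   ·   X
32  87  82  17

Row 4 is complete and sums to 218; that is the magic constant.
Column 1 needs 218; the known cells sum to 126, so (1,1) = 92.
Column 3: 22 + 47 + 82 + ? = 218, so (3,3) = 67.
The remaining cell in main diagonal is (2,2) = 218 − 176 = 42.
From anti-diagonal, 218 − (77 + 47 + 32) gives (3,2) = 62.
Row 1 needs 218; the known cells sum to 191, so (1,2) = 27.
Using row 2: 57 + 42 + 47 + ? → (2,4) = 218 − 146 = 72.
Row 3 must total 218; the given cells sum to 166, so (3,4) = 52.

52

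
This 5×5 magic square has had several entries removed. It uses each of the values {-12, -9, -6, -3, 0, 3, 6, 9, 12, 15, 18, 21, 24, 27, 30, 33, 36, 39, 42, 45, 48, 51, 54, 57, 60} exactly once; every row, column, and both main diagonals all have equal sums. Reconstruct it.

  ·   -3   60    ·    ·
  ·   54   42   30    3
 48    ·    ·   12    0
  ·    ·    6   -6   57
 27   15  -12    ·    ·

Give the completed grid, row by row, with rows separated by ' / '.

The 25 entries sum to 600, so each line sums to 600/5 = 120.
Row 2 needs 120; the known cells sum to 129, so (2,1) = -9.
Column 3: 60 + 42 + 6 + (-12) + ? = 120, so (3,3) = 24.
Using row 3: 48 + 24 + 12 + 0 + ? → (3,2) = 120 − 84 = 36.
From column 2, 120 − (-3 + 54 + 36 + 15) gives (4,2) = 18.
The remaining cell in anti-diagonal is (1,5) = 120 − 99 = 21.
From row 4, 120 − (18 + 6 + (-6) + 57) gives (4,1) = 45.
Column 1 must total 120; the given cells sum to 111, so (1,1) = 9.
Column 5: 21 + 3 + 0 + 57 + ? = 120, so (5,5) = 39.
Row 1 must total 120; the given cells sum to 87, so (1,4) = 33.
Using row 5: 27 + 15 + (-12) + 39 + ? → (5,4) = 120 − 69 = 51.

9 -3 60 33 21 / -9 54 42 30 3 / 48 36 24 12 0 / 45 18 6 -6 57 / 27 15 -12 51 39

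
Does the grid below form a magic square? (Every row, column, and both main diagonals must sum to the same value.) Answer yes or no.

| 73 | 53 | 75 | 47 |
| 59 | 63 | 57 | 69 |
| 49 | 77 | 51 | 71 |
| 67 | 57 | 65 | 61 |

No — row 4 sums to 250 but main diagonal sums to 248.

Row 1: 73 + 53 + 75 + 47 = 248.
Row 2: 59 + 63 + 57 + 69 = 248.
Row 3: 49 + 77 + 51 + 71 = 248.
Row 4: 67 + 57 + 65 + 61 = 250.
Column 1: 73 + 59 + 49 + 67 = 248.
Column 2: 53 + 63 + 77 + 57 = 250.
Column 3: 75 + 57 + 51 + 65 = 248.
Column 4: 47 + 69 + 71 + 61 = 248.
Main diagonal: 73 + 63 + 51 + 61 = 248.
Anti-diagonal: 47 + 57 + 77 + 67 = 248.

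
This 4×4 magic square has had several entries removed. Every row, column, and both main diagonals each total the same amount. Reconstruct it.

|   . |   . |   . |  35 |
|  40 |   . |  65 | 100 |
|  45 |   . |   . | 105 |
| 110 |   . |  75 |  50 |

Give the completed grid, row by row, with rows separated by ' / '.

Column 4 is already complete: 35 + 100 + 105 + 50 = 290, so that is the magic constant.
Row 2 needs 290; the known cells sum to 205, so (2,2) = 85.
From row 4, 290 − (110 + 75 + 50) gives (4,2) = 55.
Using column 1: 40 + 45 + 110 + ? → (1,1) = 290 − 195 = 95.
From main diagonal, 290 − (95 + 85 + 50) gives (3,3) = 60.
The remaining cell in anti-diagonal is (3,2) = 290 − 210 = 80.
Column 2: 85 + 80 + 55 + ? = 290, so (1,2) = 70.
Column 3 must total 290; the given cells sum to 200, so (1,3) = 90.

95 70 90 35 / 40 85 65 100 / 45 80 60 105 / 110 55 75 50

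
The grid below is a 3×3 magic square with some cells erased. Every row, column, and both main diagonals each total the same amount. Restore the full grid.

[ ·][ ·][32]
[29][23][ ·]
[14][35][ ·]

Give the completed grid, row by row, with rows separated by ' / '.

26 11 32 / 29 23 17 / 14 35 20

Anti-diagonal is already complete: 32 + 23 + 14 = 69, so that is the magic constant.
Row 2 must total 69; the given cells sum to 52, so (2,3) = 17.
From row 3, 69 − (14 + 35) gives (3,3) = 20.
Using column 1: 29 + 14 + ? → (1,1) = 69 − 43 = 26.
From column 2, 69 − (23 + 35) gives (1,2) = 11.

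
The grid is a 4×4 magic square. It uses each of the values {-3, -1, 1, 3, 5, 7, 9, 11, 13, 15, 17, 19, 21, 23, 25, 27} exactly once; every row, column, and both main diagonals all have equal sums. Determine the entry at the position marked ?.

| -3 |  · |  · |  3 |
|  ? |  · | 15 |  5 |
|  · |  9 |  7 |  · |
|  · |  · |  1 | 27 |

11

The 16 entries sum to 192, so each line sums to 192/4 = 48.
Column 3: 15 + 7 + 1 + ? = 48, so (1,3) = 25.
Column 4: 3 + 5 + 27 + ? = 48, so (3,4) = 13.
The remaining cell in main diagonal is (2,2) = 48 − 31 = 17.
Anti-diagonal needs 48; the known cells sum to 27, so (4,1) = 21.
Row 1 must total 48; the given cells sum to 25, so (1,2) = 23.
The remaining cell in row 2 is (2,1) = 48 − 37 = 11.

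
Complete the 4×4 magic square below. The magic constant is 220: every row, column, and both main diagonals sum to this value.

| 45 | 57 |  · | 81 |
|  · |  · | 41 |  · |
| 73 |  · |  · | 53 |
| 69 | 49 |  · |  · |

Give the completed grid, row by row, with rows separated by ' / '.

Row 1 needs 220; the known cells sum to 183, so (1,3) = 37.
The remaining cell in column 1 is (2,1) = 220 − 187 = 33.
Anti-diagonal must total 220; the given cells sum to 191, so (3,2) = 29.
Using row 3: 73 + 29 + 53 + ? → (3,3) = 220 − 155 = 65.
Column 2: 57 + 29 + 49 + ? = 220, so (2,2) = 85.
The remaining cell in column 3 is (4,3) = 220 − 143 = 77.
Main diagonal needs 220; the known cells sum to 195, so (4,4) = 25.
Using row 2: 33 + 85 + 41 + ? → (2,4) = 220 − 159 = 61.

45 57 37 81 / 33 85 41 61 / 73 29 65 53 / 69 49 77 25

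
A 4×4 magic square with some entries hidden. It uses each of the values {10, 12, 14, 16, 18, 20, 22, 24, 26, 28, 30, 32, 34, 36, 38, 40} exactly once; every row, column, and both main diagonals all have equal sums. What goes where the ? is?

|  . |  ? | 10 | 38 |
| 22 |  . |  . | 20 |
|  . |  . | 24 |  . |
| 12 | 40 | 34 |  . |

The 16 entries sum to 400, so each line sums to 400/4 = 100.
Row 4 must total 100; the given cells sum to 86, so (4,4) = 14.
From column 3, 100 − (10 + 24 + 34) gives (2,3) = 32.
From column 4, 100 − (38 + 20 + 14) gives (3,4) = 28.
From anti-diagonal, 100 − (38 + 32 + 12) gives (3,2) = 18.
Row 2 must total 100; the given cells sum to 74, so (2,2) = 26.
Row 3 must total 100; the given cells sum to 70, so (3,1) = 30.
Column 1 must total 100; the given cells sum to 64, so (1,1) = 36.
Using column 2: 26 + 18 + 40 + ? → (1,2) = 100 − 84 = 16.

16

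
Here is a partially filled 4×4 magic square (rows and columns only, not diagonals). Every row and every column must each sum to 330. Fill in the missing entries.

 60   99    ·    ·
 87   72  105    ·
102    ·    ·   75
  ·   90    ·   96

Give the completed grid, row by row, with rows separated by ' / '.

60 99 78 93 / 87 72 105 66 / 102 69 84 75 / 81 90 63 96

Using row 2: 87 + 72 + 105 + ? → (2,4) = 330 − 264 = 66.
Column 1 needs 330; the known cells sum to 249, so (4,1) = 81.
Using column 2: 99 + 72 + 90 + ? → (3,2) = 330 − 261 = 69.
From column 4, 330 − (66 + 75 + 96) gives (1,4) = 93.
Row 1: 60 + 99 + 93 + ? = 330, so (1,3) = 78.
From row 3, 330 − (102 + 69 + 75) gives (3,3) = 84.
Row 4 needs 330; the known cells sum to 267, so (4,3) = 63.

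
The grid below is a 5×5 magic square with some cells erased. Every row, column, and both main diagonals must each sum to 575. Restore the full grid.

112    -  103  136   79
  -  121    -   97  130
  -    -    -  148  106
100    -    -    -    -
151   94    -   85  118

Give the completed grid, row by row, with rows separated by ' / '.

Row 1 needs 575; the known cells sum to 430, so (1,2) = 145.
From row 5, 575 − (151 + 94 + 85 + 118) gives (5,3) = 127.
From column 4, 575 − (136 + 97 + 148 + 85) gives (4,4) = 109.
Using column 5: 79 + 130 + 106 + 118 + ? → (4,5) = 575 − 433 = 142.
Using main diagonal: 112 + 121 + 109 + 118 + ? → (3,3) = 575 − 460 = 115.
From anti-diagonal, 575 − (79 + 97 + 115 + 151) gives (4,2) = 133.
The remaining cell in row 4 is (4,3) = 575 − 484 = 91.
Column 2: 145 + 121 + 133 + 94 + ? = 575, so (3,2) = 82.
Column 3: 103 + 115 + 91 + 127 + ? = 575, so (2,3) = 139.
Using row 2: 121 + 139 + 97 + 130 + ? → (2,1) = 575 − 487 = 88.
Using row 3: 82 + 115 + 148 + 106 + ? → (3,1) = 575 − 451 = 124.

112 145 103 136 79 / 88 121 139 97 130 / 124 82 115 148 106 / 100 133 91 109 142 / 151 94 127 85 118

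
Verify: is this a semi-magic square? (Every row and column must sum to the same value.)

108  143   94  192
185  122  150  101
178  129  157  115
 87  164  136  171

No — row 3 sums to 579 but column 3 sums to 537.

Row 1: 108 + 143 + 94 + 192 = 537.
Row 2: 185 + 122 + 150 + 101 = 558.
Row 3: 178 + 129 + 157 + 115 = 579.
Row 4: 87 + 164 + 136 + 171 = 558.
Column 1: 108 + 185 + 178 + 87 = 558.
Column 2: 143 + 122 + 129 + 164 = 558.
Column 3: 94 + 150 + 157 + 136 = 537.
Column 4: 192 + 101 + 115 + 171 = 579.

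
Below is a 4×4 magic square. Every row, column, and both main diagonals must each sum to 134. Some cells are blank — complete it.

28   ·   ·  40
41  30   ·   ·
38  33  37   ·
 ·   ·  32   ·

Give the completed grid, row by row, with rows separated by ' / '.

Using row 3: 38 + 33 + 37 + ? → (3,4) = 134 − 108 = 26.
Column 1: 28 + 41 + 38 + ? = 134, so (4,1) = 27.
The remaining cell in main diagonal is (4,4) = 134 − 95 = 39.
Anti-diagonal: 40 + 33 + 27 + ? = 134, so (2,3) = 34.
Row 2: 41 + 30 + 34 + ? = 134, so (2,4) = 29.
Using row 4: 27 + 32 + 39 + ? → (4,2) = 134 − 98 = 36.
Using column 2: 30 + 33 + 36 + ? → (1,2) = 134 − 99 = 35.
The remaining cell in column 3 is (1,3) = 134 − 103 = 31.

28 35 31 40 / 41 30 34 29 / 38 33 37 26 / 27 36 32 39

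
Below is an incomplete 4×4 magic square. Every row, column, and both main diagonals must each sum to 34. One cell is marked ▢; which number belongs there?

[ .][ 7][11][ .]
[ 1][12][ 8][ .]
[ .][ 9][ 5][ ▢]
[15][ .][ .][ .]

Row 2 needs 34; the known cells sum to 21, so (2,4) = 13.
The remaining cell in column 2 is (4,2) = 34 − 28 = 6.
Column 3: 11 + 8 + 5 + ? = 34, so (4,3) = 10.
The remaining cell in anti-diagonal is (1,4) = 34 − 32 = 2.
Row 1 must total 34; the given cells sum to 20, so (1,1) = 14.
Row 4 needs 34; the known cells sum to 31, so (4,4) = 3.
From column 1, 34 − (14 + 1 + 15) gives (3,1) = 4.
Using column 4: 2 + 13 + 3 + ? → (3,4) = 34 − 18 = 16.

16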